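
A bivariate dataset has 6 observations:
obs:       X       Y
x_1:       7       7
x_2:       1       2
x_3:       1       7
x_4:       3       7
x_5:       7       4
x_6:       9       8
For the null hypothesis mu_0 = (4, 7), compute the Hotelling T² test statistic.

Step 1 — sample mean vector:
  mean(X) = (7 + 1 + 1 + 3 + 7 + 9) / 6 = 28/6 = 4.6667
  mean(Y) = (7 + 2 + 7 + 7 + 4 + 8) / 6 = 35/6 = 5.8333
  x̄ = (4.6667, 5.8333),  deviation x̄ - mu_0 = (4.6667, 5.8333) - (4, 7) = (0.6667, -1.1667).

Step 2 — sample covariance matrix, S[i,j] = (1/(n-1)) · Σ_k (x_{k,i} - mean_i) · (x_{k,j} - mean_j), divisor n-1 = 5:
  S[X,X] = ((2.3333)·(2.3333) + (-3.6667)·(-3.6667) + (-3.6667)·(-3.6667) + (-1.6667)·(-1.6667) + (2.3333)·(2.3333) + (4.3333)·(4.3333)) / 5 = 59.3333/5 = 11.8667
  S[X,Y] = ((2.3333)·(1.1667) + (-3.6667)·(-3.8333) + (-3.6667)·(1.1667) + (-1.6667)·(1.1667) + (2.3333)·(-1.8333) + (4.3333)·(2.1667)) / 5 = 15.6667/5 = 3.1333
  S[Y,Y] = ((1.1667)·(1.1667) + (-3.8333)·(-3.8333) + (1.1667)·(1.1667) + (1.1667)·(1.1667) + (-1.8333)·(-1.8333) + (2.1667)·(2.1667)) / 5 = 26.8333/5 = 5.3667
  S = [[11.8667, 3.1333],
 [3.1333, 5.3667]].

Step 3 — invert S. det(S) = 11.8667·5.3667 - (3.1333)² = 53.8667.
  S^{-1} = (1/det) · [[d, -b], [-b, a]] = [[0.0996, -0.0582],
 [-0.0582, 0.2203]].

Step 4 — quadratic form (x̄ - mu_0)^T · S^{-1} · (x̄ - mu_0):
  S^{-1} · (x̄ - mu_0) = (0.1343, -0.2958),
  (x̄ - mu_0)^T · [...] = (0.6667)·(0.1343) + (-1.1667)·(-0.2958) = 0.4346.

Step 5 — scale by n: T² = 6 · 0.4346 = 2.6077.

T² ≈ 2.6077


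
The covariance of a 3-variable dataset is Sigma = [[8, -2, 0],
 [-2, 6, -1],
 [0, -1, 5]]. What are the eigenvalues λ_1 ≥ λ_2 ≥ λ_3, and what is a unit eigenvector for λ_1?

Step 1 — characteristic polynomial p(λ) = det(λI - Sigma) = λ³ - tr·λ² + c_1·λ - det, where tr = trace, c_1 = sum of the principal 2×2 minors, det = det(Sigma):
  tr = 8 + 6 + 5 = 19,
  c_1 = (8·6 - (-2)²) + (8·5 - (0)²) + (6·5 - (-1)²) = 44 + 40 + 29 = 113,
  det = 8·(6·5 - (-1)²) - (-2)·((-2)·5 - (-1)·(0)) + (0)·((-2)·(-1) - 6·(0)) = 8·(29) - (-2)·(-10) + (0)·(2) = 212.
  So p(λ) = λ³ - 19λ² + 113λ - 212.
Step 2 — look for an integer root (rational root theorem: any rational root is an integer divisor of 212). Testing λ = 4:
  p(4) = 64 - 304 + 452 - 212 = 0  ✓
  Dividing out (λ - 4): p(λ) = (λ - 4)(λ² - 15λ + 53).
Step 3 — remaining eigenvalues from the quadratic λ² - 15λ + 53 = 0:
  Δ = 15² - 4·53 = 225 - 212 = 13,  λ = (15 ± √13)/2 = (15 ± 3.6056)/2 ≈ 9.3028 or 5.6972.
  Sorted: λ_1 = 9.3028,  λ_2 = 5.6972,  λ_3 = 4  (check: sum = 19 = tr ✓).

Step 4 — unit eigenvector for λ_1 ≈ 9.3028: v spans the null space of (Sigma - λ_1 I), whose rows are
  r_1 = (-1.3028, -2, 0),  r_2 = (-2, -3.3028, -1),  r_3 = (0, -1, -4.3028).
  v is orthogonal to every row, so take v ∝ r_1 × r_2 = ((-2)·(-1) - (0)·(-3.3028), (0)·(-2) - (-1.3028)·(-1), (-1.3028)·(-3.3028) - (-2)·(-2)) ≈ (2, -1.3028, 0.3028).
  Let u = (2, -1.3028, 0.3028).
  ||u|| = √((2)² + (-1.3028)² + (0.3028)²) = √(5.7889) ≈ 2.406,  v_1 = u/||u|| ≈ (0.8313, -0.5415, 0.1258) (||v_1|| = 1).

λ_1 = 9.3028,  λ_2 = 5.6972,  λ_3 = 4;  v_1 ≈ (0.8313, -0.5415, 0.1258)


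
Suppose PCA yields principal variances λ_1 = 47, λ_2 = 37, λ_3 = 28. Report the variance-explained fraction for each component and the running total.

Step 1 — total variance = trace(Sigma) = Σ λ_i = 47 + 37 + 28 = 112.

Step 2 — fraction explained by component i = λ_i / Σ λ:
  PC1: 47/112 = 0.4196
  PC2: 37/112 = 0.3304
  PC3: 28/112 = 0.25

Step 3 — cumulative fraction after k components = (λ_1 + ... + λ_k) / Σ λ:
  k = 1: 47/112 = 0.4196
  k = 2: (47 + 37)/112 = 84/112 = 0.75
  k = 3: (47 + 37 + 28)/112 = 112/112 = 1

Summary (fraction, with percent):

explained: PC1 0.4196 (41.96%), PC2 0.3304 (33.04%), PC3 0.25 (25%);  cumulative: 0.4196, 0.75, 1


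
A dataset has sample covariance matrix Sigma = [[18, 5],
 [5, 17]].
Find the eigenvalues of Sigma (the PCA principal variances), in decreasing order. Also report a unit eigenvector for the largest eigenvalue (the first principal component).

Step 1 — characteristic polynomial of 2×2 Sigma:
  det(Sigma - λI) = λ² - trace · λ + det = 0.
  trace = 18 + 17 = 35, det = 18·17 - (5)² = 281.
Step 2 — discriminant:
  Δ = trace² - 4·det = 1225 - 1124 = 101.
Step 3 — eigenvalues:
  λ = (trace ± √Δ)/2 = (35 ± 10.0499)/2,
  λ_1 = 22.5249,  λ_2 = 12.4751.

Step 4 — unit eigenvector for λ_1: solve (Sigma - λ_1 I)v = 0. First row:
  (18 - 22.5249)·v_x + (5)·v_y = 0, i.e. (-4.5249)·v_x + (5)·v_y = 0,
  so v ∝ (b, λ_1 - a) = (5, 4.5249) = u.
  ||u|| = √((5)² + (4.5249)²) = √(45.4751) ≈ 6.7435,
  v_1 = u/||u|| ≈ (0.7415, 0.671) (||v_1|| = 1).

λ_1 = 22.5249,  λ_2 = 12.4751;  v_1 ≈ (0.7415, 0.671)


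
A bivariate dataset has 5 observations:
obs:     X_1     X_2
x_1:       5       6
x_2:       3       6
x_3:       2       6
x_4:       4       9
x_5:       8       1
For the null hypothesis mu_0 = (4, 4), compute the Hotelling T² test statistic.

Step 1 — sample mean vector:
  mean(X_1) = (5 + 3 + 2 + 4 + 8) / 5 = 22/5 = 4.4
  mean(X_2) = (6 + 6 + 6 + 9 + 1) / 5 = 28/5 = 5.6
  x̄ = (4.4, 5.6),  deviation x̄ - mu_0 = (4.4, 5.6) - (4, 4) = (0.4, 1.6).

Step 2 — sample covariance matrix, S[i,j] = (1/(n-1)) · Σ_k (x_{k,i} - mean_i) · (x_{k,j} - mean_j), divisor n-1 = 4:
  S[X_1,X_1] = ((0.6)·(0.6) + (-1.4)·(-1.4) + (-2.4)·(-2.4) + (-0.4)·(-0.4) + (3.6)·(3.6)) / 4 = 21.2/4 = 5.3
  S[X_1,X_2] = ((0.6)·(0.4) + (-1.4)·(0.4) + (-2.4)·(0.4) + (-0.4)·(3.4) + (3.6)·(-4.6)) / 4 = -19.2/4 = -4.8
  S[X_2,X_2] = ((0.4)·(0.4) + (0.4)·(0.4) + (0.4)·(0.4) + (3.4)·(3.4) + (-4.6)·(-4.6)) / 4 = 33.2/4 = 8.3
  S = [[5.3, -4.8],
 [-4.8, 8.3]].

Step 3 — invert S. det(S) = 5.3·8.3 - (-4.8)² = 20.95.
  S^{-1} = (1/det) · [[d, -b], [-b, a]] = [[0.3962, 0.2291],
 [0.2291, 0.253]].

Step 4 — quadratic form (x̄ - mu_0)^T · S^{-1} · (x̄ - mu_0):
  S^{-1} · (x̄ - mu_0) = (0.5251, 0.4964),
  (x̄ - mu_0)^T · [...] = (0.4)·(0.5251) + (1.6)·(0.4964) = 1.0043.

Step 5 — scale by n: T² = 5 · 1.0043 = 5.0215.

T² ≈ 5.0215


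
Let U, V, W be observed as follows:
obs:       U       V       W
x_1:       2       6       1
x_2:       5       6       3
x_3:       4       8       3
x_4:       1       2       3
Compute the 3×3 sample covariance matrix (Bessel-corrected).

Step 1 — column means:
  mean(U) = (2 + 5 + 4 + 1) / 4 = 12/4 = 3
  mean(V) = (6 + 6 + 8 + 2) / 4 = 22/4 = 5.5
  mean(W) = (1 + 3 + 3 + 3) / 4 = 10/4 = 2.5

Step 2 — sample covariance S[i,j] = (1/(n-1)) · Σ_k (x_{k,i} - mean_i) · (x_{k,j} - mean_j), with n-1 = 3.
  S[U,U] = ((-1)·(-1) + (2)·(2) + (1)·(1) + (-2)·(-2)) / 3 = 10/3 = 3.3333
  S[U,V] = ((-1)·(0.5) + (2)·(0.5) + (1)·(2.5) + (-2)·(-3.5)) / 3 = 10/3 = 3.3333
  S[U,W] = ((-1)·(-1.5) + (2)·(0.5) + (1)·(0.5) + (-2)·(0.5)) / 3 = 2/3 = 0.6667
  S[V,V] = ((0.5)·(0.5) + (0.5)·(0.5) + (2.5)·(2.5) + (-3.5)·(-3.5)) / 3 = 19/3 = 6.3333
  S[V,W] = ((0.5)·(-1.5) + (0.5)·(0.5) + (2.5)·(0.5) + (-3.5)·(0.5)) / 3 = -1/3 = -0.3333
  S[W,W] = ((-1.5)·(-1.5) + (0.5)·(0.5) + (0.5)·(0.5) + (0.5)·(0.5)) / 3 = 3/3 = 1

S is symmetric (S[j,i] = S[i,j]). Assembling:

S = [[3.3333, 3.3333, 0.6667],
 [3.3333, 6.3333, -0.3333],
 [0.6667, -0.3333, 1]]


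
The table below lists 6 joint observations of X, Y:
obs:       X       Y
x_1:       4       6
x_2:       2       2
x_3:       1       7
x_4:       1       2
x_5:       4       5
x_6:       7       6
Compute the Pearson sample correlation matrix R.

Step 1 — column means:
  mean(X) = (4 + 2 + 1 + 1 + 4 + 7) / 6 = 19/6 = 3.1667
  mean(Y) = (6 + 2 + 7 + 2 + 5 + 6) / 6 = 28/6 = 4.6667

Step 2 — sample variances and covariances s[i,j] = (1/(n-1)) · Σ_k (x_{k,i} - mean_i) · (x_{k,j} - mean_j), with n-1 = 5:
  s[X,X] = ((0.8333)·(0.8333) + (-1.1667)·(-1.1667) + (-2.1667)·(-2.1667) + (-2.1667)·(-2.1667) + (0.8333)·(0.8333) + (3.8333)·(3.8333)) / 5 = 26.8333/5 = 5.3667
  s[X,Y] = ((0.8333)·(1.3333) + (-1.1667)·(-2.6667) + (-2.1667)·(2.3333) + (-2.1667)·(-2.6667) + (0.8333)·(0.3333) + (3.8333)·(1.3333)) / 5 = 10.3333/5 = 2.0667
  s[Y,Y] = ((1.3333)·(1.3333) + (-2.6667)·(-2.6667) + (2.3333)·(2.3333) + (-2.6667)·(-2.6667) + (0.3333)·(0.3333) + (1.3333)·(1.3333)) / 5 = 23.3333/5 = 4.6667
  Sample standard deviations s_i = √(s[i,i]):
  s(X) = √(5.3667) = 2.3166
  s(Y) = √(4.6667) = 2.1602

Step 3 — r_{ij} = s_{ij} / (s_i · s_j):
  r[X,X] = 1 (diagonal).
  r[X,Y] = 2.0667 / (2.3166 · 2.1602) = 2.0667 / 5.0044 = 0.413
  r[Y,Y] = 1 (diagonal).

R is symmetric with unit diagonal. Assembling:

R = [[1, 0.413],
 [0.413, 1]]


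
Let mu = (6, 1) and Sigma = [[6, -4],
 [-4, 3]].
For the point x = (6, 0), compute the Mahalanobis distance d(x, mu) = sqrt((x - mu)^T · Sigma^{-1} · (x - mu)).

Step 1 — centre the observation: (x - mu) = (0, -1).

Step 2 — invert Sigma. det(Sigma) = 6·3 - (-4)² = 2.
  Sigma^{-1} = (1/det) · [[d, -b], [-b, a]] = [[1.5, 2],
 [2, 3]].

Step 3 — form the quadratic (x - mu)^T · Sigma^{-1} · (x - mu):
  Sigma^{-1} · (x - mu) = (-2, -3).
  (x - mu)^T · [Sigma^{-1} · (x - mu)] = (0)·(-2) + (-1)·(-3) = 3.

Step 4 — take square root: d = √(3) ≈ 1.7321.

d(x, mu) = √(3) ≈ 1.7321


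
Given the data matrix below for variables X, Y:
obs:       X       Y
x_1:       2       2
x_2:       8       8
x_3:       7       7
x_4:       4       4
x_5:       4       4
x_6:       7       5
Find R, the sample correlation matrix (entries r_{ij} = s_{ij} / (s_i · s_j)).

Step 1 — column means:
  mean(X) = (2 + 8 + 7 + 4 + 4 + 7) / 6 = 32/6 = 5.3333
  mean(Y) = (2 + 8 + 7 + 4 + 4 + 5) / 6 = 30/6 = 5

Step 2 — sample variances and covariances s[i,j] = (1/(n-1)) · Σ_k (x_{k,i} - mean_i) · (x_{k,j} - mean_j), with n-1 = 5:
  s[X,X] = ((-3.3333)·(-3.3333) + (2.6667)·(2.6667) + (1.6667)·(1.6667) + (-1.3333)·(-1.3333) + (-1.3333)·(-1.3333) + (1.6667)·(1.6667)) / 5 = 27.3333/5 = 5.4667
  s[X,Y] = ((-3.3333)·(-3) + (2.6667)·(3) + (1.6667)·(2) + (-1.3333)·(-1) + (-1.3333)·(-1) + (1.6667)·(0)) / 5 = 24/5 = 4.8
  s[Y,Y] = ((-3)·(-3) + (3)·(3) + (2)·(2) + (-1)·(-1) + (-1)·(-1) + (0)·(0)) / 5 = 24/5 = 4.8
  Sample standard deviations s_i = √(s[i,i]):
  s(X) = √(5.4667) = 2.3381
  s(Y) = √(4.8) = 2.1909

Step 3 — r_{ij} = s_{ij} / (s_i · s_j):
  r[X,X] = 1 (diagonal).
  r[X,Y] = 4.8 / (2.3381 · 2.1909) = 4.8 / 5.1225 = 0.937
  r[Y,Y] = 1 (diagonal).

R is symmetric with unit diagonal. Assembling:

R = [[1, 0.937],
 [0.937, 1]]


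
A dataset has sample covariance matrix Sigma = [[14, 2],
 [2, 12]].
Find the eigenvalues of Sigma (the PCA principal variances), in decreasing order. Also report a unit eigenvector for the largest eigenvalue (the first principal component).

Step 1 — characteristic polynomial of 2×2 Sigma:
  det(Sigma - λI) = λ² - trace · λ + det = 0.
  trace = 14 + 12 = 26, det = 14·12 - (2)² = 164.
Step 2 — discriminant:
  Δ = trace² - 4·det = 676 - 656 = 20.
Step 3 — eigenvalues:
  λ = (trace ± √Δ)/2 = (26 ± 4.4721)/2,
  λ_1 = 15.2361,  λ_2 = 10.7639.

Step 4 — unit eigenvector for λ_1: solve (Sigma - λ_1 I)v = 0. First row:
  (14 - 15.2361)·v_x + (2)·v_y = 0, i.e. (-1.2361)·v_x + (2)·v_y = 0,
  so v ∝ (b, λ_1 - a) = (2, 1.2361) = u.
  ||u|| = √((2)² + (1.2361)²) = √(5.5279) ≈ 2.3511,
  v_1 = u/||u|| ≈ (0.8507, 0.5257) (||v_1|| = 1).

λ_1 = 15.2361,  λ_2 = 10.7639;  v_1 ≈ (0.8507, 0.5257)


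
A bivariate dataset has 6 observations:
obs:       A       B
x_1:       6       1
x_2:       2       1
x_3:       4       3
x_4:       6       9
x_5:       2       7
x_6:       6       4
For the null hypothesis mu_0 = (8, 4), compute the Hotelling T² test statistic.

Step 1 — sample mean vector:
  mean(A) = (6 + 2 + 4 + 6 + 2 + 6) / 6 = 26/6 = 4.3333
  mean(B) = (1 + 1 + 3 + 9 + 7 + 4) / 6 = 25/6 = 4.1667
  x̄ = (4.3333, 4.1667),  deviation x̄ - mu_0 = (4.3333, 4.1667) - (8, 4) = (-3.6667, 0.1667).

Step 2 — sample covariance matrix, S[i,j] = (1/(n-1)) · Σ_k (x_{k,i} - mean_i) · (x_{k,j} - mean_j), divisor n-1 = 5:
  S[A,A] = ((1.6667)·(1.6667) + (-2.3333)·(-2.3333) + (-0.3333)·(-0.3333) + (1.6667)·(1.6667) + (-2.3333)·(-2.3333) + (1.6667)·(1.6667)) / 5 = 19.3333/5 = 3.8667
  S[A,B] = ((1.6667)·(-3.1667) + (-2.3333)·(-3.1667) + (-0.3333)·(-1.1667) + (1.6667)·(4.8333) + (-2.3333)·(2.8333) + (1.6667)·(-0.1667)) / 5 = 3.6667/5 = 0.7333
  S[B,B] = ((-3.1667)·(-3.1667) + (-3.1667)·(-3.1667) + (-1.1667)·(-1.1667) + (4.8333)·(4.8333) + (2.8333)·(2.8333) + (-0.1667)·(-0.1667)) / 5 = 52.8333/5 = 10.5667
  S = [[3.8667, 0.7333],
 [0.7333, 10.5667]].

Step 3 — invert S. det(S) = 3.8667·10.5667 - (0.7333)² = 40.32.
  S^{-1} = (1/det) · [[d, -b], [-b, a]] = [[0.2621, -0.0182],
 [-0.0182, 0.0959]].

Step 4 — quadratic form (x̄ - mu_0)^T · S^{-1} · (x̄ - mu_0):
  S^{-1} · (x̄ - mu_0) = (-0.964, 0.0827),
  (x̄ - mu_0)^T · [...] = (-3.6667)·(-0.964) + (0.1667)·(0.0827) = 3.5483.

Step 5 — scale by n: T² = 6 · 3.5483 = 21.2897.

T² ≈ 21.2897


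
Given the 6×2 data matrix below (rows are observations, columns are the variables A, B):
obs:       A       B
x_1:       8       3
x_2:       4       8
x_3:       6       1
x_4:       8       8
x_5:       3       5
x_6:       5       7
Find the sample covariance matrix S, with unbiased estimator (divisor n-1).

Step 1 — column means:
  mean(A) = (8 + 4 + 6 + 8 + 3 + 5) / 6 = 34/6 = 5.6667
  mean(B) = (3 + 8 + 1 + 8 + 5 + 7) / 6 = 32/6 = 5.3333

Step 2 — sample covariance S[i,j] = (1/(n-1)) · Σ_k (x_{k,i} - mean_i) · (x_{k,j} - mean_j), with n-1 = 5.
  S[A,A] = ((2.3333)·(2.3333) + (-1.6667)·(-1.6667) + (0.3333)·(0.3333) + (2.3333)·(2.3333) + (-2.6667)·(-2.6667) + (-0.6667)·(-0.6667)) / 5 = 21.3333/5 = 4.2667
  S[A,B] = ((2.3333)·(-2.3333) + (-1.6667)·(2.6667) + (0.3333)·(-4.3333) + (2.3333)·(2.6667) + (-2.6667)·(-0.3333) + (-0.6667)·(1.6667)) / 5 = -5.3333/5 = -1.0667
  S[B,B] = ((-2.3333)·(-2.3333) + (2.6667)·(2.6667) + (-4.3333)·(-4.3333) + (2.6667)·(2.6667) + (-0.3333)·(-0.3333) + (1.6667)·(1.6667)) / 5 = 41.3333/5 = 8.2667

S is symmetric (S[j,i] = S[i,j]). Assembling:

S = [[4.2667, -1.0667],
 [-1.0667, 8.2667]]


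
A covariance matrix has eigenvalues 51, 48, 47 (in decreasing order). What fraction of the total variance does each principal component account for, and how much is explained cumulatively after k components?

Step 1 — total variance = trace(Sigma) = Σ λ_i = 51 + 48 + 47 = 146.

Step 2 — fraction explained by component i = λ_i / Σ λ:
  PC1: 51/146 = 0.3493
  PC2: 48/146 = 0.3288
  PC3: 47/146 = 0.3219

Step 3 — cumulative fraction after k components = (λ_1 + ... + λ_k) / Σ λ:
  k = 1: 51/146 = 0.3493
  k = 2: (51 + 48)/146 = 99/146 = 0.6781
  k = 3: (51 + 48 + 47)/146 = 146/146 = 1

Summary (fraction, with percent):

explained: PC1 0.3493 (34.93%), PC2 0.3288 (32.88%), PC3 0.3219 (32.19%);  cumulative: 0.3493, 0.6781, 1


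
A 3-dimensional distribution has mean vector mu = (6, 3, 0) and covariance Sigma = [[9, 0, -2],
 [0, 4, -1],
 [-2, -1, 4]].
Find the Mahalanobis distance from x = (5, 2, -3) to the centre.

Step 1 — centre the observation: (x - mu) = (-1, -1, -3).

Step 2 — invert Sigma (cofactor / det for 3×3, or solve directly):
  Sigma^{-1} = [[0.1261, 0.0168, 0.0672],
 [0.0168, 0.2689, 0.0756],
 [0.0672, 0.0756, 0.3025]].

Step 3 — form the quadratic (x - mu)^T · Sigma^{-1} · (x - mu):
  Sigma^{-1} · (x - mu) = (-0.3445, -0.5126, -1.0504).
  (x - mu)^T · [Sigma^{-1} · (x - mu)] = (-1)·(-0.3445) + (-1)·(-0.5126) + (-3)·(-1.0504) = 4.0084.

Step 4 — take square root: d = √(4.0084) ≈ 2.0021.

d(x, mu) = √(4.0084) ≈ 2.0021


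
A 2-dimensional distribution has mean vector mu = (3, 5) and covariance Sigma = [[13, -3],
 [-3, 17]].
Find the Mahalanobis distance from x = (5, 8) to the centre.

Step 1 — centre the observation: (x - mu) = (2, 3).

Step 2 — invert Sigma. det(Sigma) = 13·17 - (-3)² = 212.
  Sigma^{-1} = (1/det) · [[d, -b], [-b, a]] = [[0.0802, 0.0142],
 [0.0142, 0.0613]].

Step 3 — form the quadratic (x - mu)^T · Sigma^{-1} · (x - mu):
  Sigma^{-1} · (x - mu) = (0.2028, 0.2123).
  (x - mu)^T · [Sigma^{-1} · (x - mu)] = (2)·(0.2028) + (3)·(0.2123) = 1.0425.

Step 4 — take square root: d = √(1.0425) ≈ 1.021.

d(x, mu) = √(1.0425) ≈ 1.021


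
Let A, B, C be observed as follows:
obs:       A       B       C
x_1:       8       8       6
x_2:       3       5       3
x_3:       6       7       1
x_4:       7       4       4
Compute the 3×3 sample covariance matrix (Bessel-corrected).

Step 1 — column means:
  mean(A) = (8 + 3 + 6 + 7) / 4 = 24/4 = 6
  mean(B) = (8 + 5 + 7 + 4) / 4 = 24/4 = 6
  mean(C) = (6 + 3 + 1 + 4) / 4 = 14/4 = 3.5

Step 2 — sample covariance S[i,j] = (1/(n-1)) · Σ_k (x_{k,i} - mean_i) · (x_{k,j} - mean_j), with n-1 = 3.
  S[A,A] = ((2)·(2) + (-3)·(-3) + (0)·(0) + (1)·(1)) / 3 = 14/3 = 4.6667
  S[A,B] = ((2)·(2) + (-3)·(-1) + (0)·(1) + (1)·(-2)) / 3 = 5/3 = 1.6667
  S[A,C] = ((2)·(2.5) + (-3)·(-0.5) + (0)·(-2.5) + (1)·(0.5)) / 3 = 7/3 = 2.3333
  S[B,B] = ((2)·(2) + (-1)·(-1) + (1)·(1) + (-2)·(-2)) / 3 = 10/3 = 3.3333
  S[B,C] = ((2)·(2.5) + (-1)·(-0.5) + (1)·(-2.5) + (-2)·(0.5)) / 3 = 2/3 = 0.6667
  S[C,C] = ((2.5)·(2.5) + (-0.5)·(-0.5) + (-2.5)·(-2.5) + (0.5)·(0.5)) / 3 = 13/3 = 4.3333

S is symmetric (S[j,i] = S[i,j]). Assembling:

S = [[4.6667, 1.6667, 2.3333],
 [1.6667, 3.3333, 0.6667],
 [2.3333, 0.6667, 4.3333]]


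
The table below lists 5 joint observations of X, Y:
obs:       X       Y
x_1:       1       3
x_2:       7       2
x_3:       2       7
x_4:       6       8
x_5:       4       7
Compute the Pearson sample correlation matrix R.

Step 1 — column means:
  mean(X) = (1 + 7 + 2 + 6 + 4) / 5 = 20/5 = 4
  mean(Y) = (3 + 2 + 7 + 8 + 7) / 5 = 27/5 = 5.4

Step 2 — sample variances and covariances s[i,j] = (1/(n-1)) · Σ_k (x_{k,i} - mean_i) · (x_{k,j} - mean_j), with n-1 = 4:
  s[X,X] = ((-3)·(-3) + (3)·(3) + (-2)·(-2) + (2)·(2) + (0)·(0)) / 4 = 26/4 = 6.5
  s[X,Y] = ((-3)·(-2.4) + (3)·(-3.4) + (-2)·(1.6) + (2)·(2.6) + (0)·(1.6)) / 4 = -1/4 = -0.25
  s[Y,Y] = ((-2.4)·(-2.4) + (-3.4)·(-3.4) + (1.6)·(1.6) + (2.6)·(2.6) + (1.6)·(1.6)) / 4 = 29.2/4 = 7.3
  Sample standard deviations s_i = √(s[i,i]):
  s(X) = √(6.5) = 2.5495
  s(Y) = √(7.3) = 2.7019

Step 3 — r_{ij} = s_{ij} / (s_i · s_j):
  r[X,X] = 1 (diagonal).
  r[X,Y] = -0.25 / (2.5495 · 2.7019) = -0.25 / 6.8884 = -0.0363
  r[Y,Y] = 1 (diagonal).

R is symmetric with unit diagonal. Assembling:

R = [[1, -0.0363],
 [-0.0363, 1]]


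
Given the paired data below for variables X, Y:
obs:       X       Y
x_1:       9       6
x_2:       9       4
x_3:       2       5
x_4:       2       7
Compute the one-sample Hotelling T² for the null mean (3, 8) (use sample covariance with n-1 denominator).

Step 1 — sample mean vector:
  mean(X) = (9 + 9 + 2 + 2) / 4 = 22/4 = 5.5
  mean(Y) = (6 + 4 + 5 + 7) / 4 = 22/4 = 5.5
  x̄ = (5.5, 5.5),  deviation x̄ - mu_0 = (5.5, 5.5) - (3, 8) = (2.5, -2.5).

Step 2 — sample covariance matrix, S[i,j] = (1/(n-1)) · Σ_k (x_{k,i} - mean_i) · (x_{k,j} - mean_j), divisor n-1 = 3:
  S[X,X] = ((3.5)·(3.5) + (3.5)·(3.5) + (-3.5)·(-3.5) + (-3.5)·(-3.5)) / 3 = 49/3 = 16.3333
  S[X,Y] = ((3.5)·(0.5) + (3.5)·(-1.5) + (-3.5)·(-0.5) + (-3.5)·(1.5)) / 3 = -7/3 = -2.3333
  S[Y,Y] = ((0.5)·(0.5) + (-1.5)·(-1.5) + (-0.5)·(-0.5) + (1.5)·(1.5)) / 3 = 5/3 = 1.6667
  S = [[16.3333, -2.3333],
 [-2.3333, 1.6667]].

Step 3 — invert S. det(S) = 16.3333·1.6667 - (-2.3333)² = 21.7778.
  S^{-1} = (1/det) · [[d, -b], [-b, a]] = [[0.0765, 0.1071],
 [0.1071, 0.75]].

Step 4 — quadratic form (x̄ - mu_0)^T · S^{-1} · (x̄ - mu_0):
  S^{-1} · (x̄ - mu_0) = (-0.0765, -1.6071),
  (x̄ - mu_0)^T · [...] = (2.5)·(-0.0765) + (-2.5)·(-1.6071) = 3.8265.

Step 5 — scale by n: T² = 4 · 3.8265 = 15.3061.

T² ≈ 15.3061


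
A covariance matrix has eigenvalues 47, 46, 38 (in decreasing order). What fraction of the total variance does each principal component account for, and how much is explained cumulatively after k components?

Step 1 — total variance = trace(Sigma) = Σ λ_i = 47 + 46 + 38 = 131.

Step 2 — fraction explained by component i = λ_i / Σ λ:
  PC1: 47/131 = 0.3588
  PC2: 46/131 = 0.3511
  PC3: 38/131 = 0.2901

Step 3 — cumulative fraction after k components = (λ_1 + ... + λ_k) / Σ λ:
  k = 1: 47/131 = 0.3588
  k = 2: (47 + 46)/131 = 93/131 = 0.7099
  k = 3: (47 + 46 + 38)/131 = 131/131 = 1

Summary (fraction, with percent):

explained: PC1 0.3588 (35.88%), PC2 0.3511 (35.11%), PC3 0.2901 (29.01%);  cumulative: 0.3588, 0.7099, 1


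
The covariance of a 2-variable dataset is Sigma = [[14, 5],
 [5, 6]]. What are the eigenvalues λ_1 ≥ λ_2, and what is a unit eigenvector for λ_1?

Step 1 — characteristic polynomial of 2×2 Sigma:
  det(Sigma - λI) = λ² - trace · λ + det = 0.
  trace = 14 + 6 = 20, det = 14·6 - (5)² = 59.
Step 2 — discriminant:
  Δ = trace² - 4·det = 400 - 236 = 164.
Step 3 — eigenvalues:
  λ = (trace ± √Δ)/2 = (20 ± 12.8062)/2,
  λ_1 = 16.4031,  λ_2 = 3.5969.

Step 4 — unit eigenvector for λ_1: solve (Sigma - λ_1 I)v = 0. First row:
  (14 - 16.4031)·v_x + (5)·v_y = 0, i.e. (-2.4031)·v_x + (5)·v_y = 0,
  so v ∝ (b, λ_1 - a) = (5, 2.4031) = u.
  ||u|| = √((5)² + (2.4031)²) = √(30.775) ≈ 5.5475,
  v_1 = u/||u|| ≈ (0.9013, 0.4332) (||v_1|| = 1).

λ_1 = 16.4031,  λ_2 = 3.5969;  v_1 ≈ (0.9013, 0.4332)


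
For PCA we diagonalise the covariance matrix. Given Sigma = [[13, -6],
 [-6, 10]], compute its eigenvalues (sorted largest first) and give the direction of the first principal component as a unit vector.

Step 1 — characteristic polynomial of 2×2 Sigma:
  det(Sigma - λI) = λ² - trace · λ + det = 0.
  trace = 13 + 10 = 23, det = 13·10 - (-6)² = 94.
Step 2 — discriminant:
  Δ = trace² - 4·det = 529 - 376 = 153.
Step 3 — eigenvalues:
  λ = (trace ± √Δ)/2 = (23 ± 12.3693)/2,
  λ_1 = 17.6847,  λ_2 = 5.3153.

Step 4 — unit eigenvector for λ_1: solve (Sigma - λ_1 I)v = 0. First row:
  (13 - 17.6847)·v_x + (-6)·v_y = 0, i.e. (-4.6847)·v_x + (-6)·v_y = 0,
  so v ∝ (b, λ_1 - a) = (-6, 4.6847); multiply by -1 so the first entry is positive: u = (6, -4.6847).
  ||u|| = √((6)² + (-4.6847)²) = √(57.946) ≈ 7.6122,
  v_1 = u/||u|| ≈ (0.7882, -0.6154) (||v_1|| = 1).

λ_1 = 17.6847,  λ_2 = 5.3153;  v_1 ≈ (0.7882, -0.6154)


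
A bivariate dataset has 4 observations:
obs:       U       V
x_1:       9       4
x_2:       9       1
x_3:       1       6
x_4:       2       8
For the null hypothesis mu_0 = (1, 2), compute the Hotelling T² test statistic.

Step 1 — sample mean vector:
  mean(U) = (9 + 9 + 1 + 2) / 4 = 21/4 = 5.25
  mean(V) = (4 + 1 + 6 + 8) / 4 = 19/4 = 4.75
  x̄ = (5.25, 4.75),  deviation x̄ - mu_0 = (5.25, 4.75) - (1, 2) = (4.25, 2.75).

Step 2 — sample covariance matrix, S[i,j] = (1/(n-1)) · Σ_k (x_{k,i} - mean_i) · (x_{k,j} - mean_j), divisor n-1 = 3:
  S[U,U] = ((3.75)·(3.75) + (3.75)·(3.75) + (-4.25)·(-4.25) + (-3.25)·(-3.25)) / 3 = 56.75/3 = 18.9167
  S[U,V] = ((3.75)·(-0.75) + (3.75)·(-3.75) + (-4.25)·(1.25) + (-3.25)·(3.25)) / 3 = -32.75/3 = -10.9167
  S[V,V] = ((-0.75)·(-0.75) + (-3.75)·(-3.75) + (1.25)·(1.25) + (3.25)·(3.25)) / 3 = 26.75/3 = 8.9167
  S = [[18.9167, -10.9167],
 [-10.9167, 8.9167]].

Step 3 — invert S. det(S) = 18.9167·8.9167 - (-10.9167)² = 49.5.
  S^{-1} = (1/det) · [[d, -b], [-b, a]] = [[0.1801, 0.2205],
 [0.2205, 0.3822]].

Step 4 — quadratic form (x̄ - mu_0)^T · S^{-1} · (x̄ - mu_0):
  S^{-1} · (x̄ - mu_0) = (1.3721, 1.9882),
  (x̄ - mu_0)^T · [...] = (4.25)·(1.3721) + (2.75)·(1.9882) = 11.2988.

Step 5 — scale by n: T² = 4 · 11.2988 = 45.1953.

T² ≈ 45.1953


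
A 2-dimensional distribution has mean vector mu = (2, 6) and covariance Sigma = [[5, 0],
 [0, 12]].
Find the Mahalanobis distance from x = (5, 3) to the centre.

Step 1 — centre the observation: (x - mu) = (3, -3).

Step 2 — invert Sigma. det(Sigma) = 5·12 - (0)² = 60.
  Sigma^{-1} = (1/det) · [[d, -b], [-b, a]] = [[0.2, 0],
 [0, 0.0833]].

Step 3 — form the quadratic (x - mu)^T · Sigma^{-1} · (x - mu):
  Sigma^{-1} · (x - mu) = (0.6, -0.25).
  (x - mu)^T · [Sigma^{-1} · (x - mu)] = (3)·(0.6) + (-3)·(-0.25) = 2.55.

Step 4 — take square root: d = √(2.55) ≈ 1.5969.

d(x, mu) = √(2.55) ≈ 1.5969


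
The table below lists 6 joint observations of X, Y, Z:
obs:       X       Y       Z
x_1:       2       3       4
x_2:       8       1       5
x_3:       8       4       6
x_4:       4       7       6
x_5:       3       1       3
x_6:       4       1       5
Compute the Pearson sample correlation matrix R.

Step 1 — column means:
  mean(X) = (2 + 8 + 8 + 4 + 3 + 4) / 6 = 29/6 = 4.8333
  mean(Y) = (3 + 1 + 4 + 7 + 1 + 1) / 6 = 17/6 = 2.8333
  mean(Z) = (4 + 5 + 6 + 6 + 3 + 5) / 6 = 29/6 = 4.8333

Step 2 — sample variances and covariances s[i,j] = (1/(n-1)) · Σ_k (x_{k,i} - mean_i) · (x_{k,j} - mean_j), with n-1 = 5:
  s[X,X] = ((-2.8333)·(-2.8333) + (3.1667)·(3.1667) + (3.1667)·(3.1667) + (-0.8333)·(-0.8333) + (-1.8333)·(-1.8333) + (-0.8333)·(-0.8333)) / 5 = 32.8333/5 = 6.5667
  s[X,Y] = ((-2.8333)·(0.1667) + (3.1667)·(-1.8333) + (3.1667)·(1.1667) + (-0.8333)·(4.1667) + (-1.8333)·(-1.8333) + (-0.8333)·(-1.8333)) / 5 = -1.1667/5 = -0.2333
  s[X,Z] = ((-2.8333)·(-0.8333) + (3.1667)·(0.1667) + (3.1667)·(1.1667) + (-0.8333)·(1.1667) + (-1.8333)·(-1.8333) + (-0.8333)·(0.1667)) / 5 = 8.8333/5 = 1.7667
  s[Y,Y] = ((0.1667)·(0.1667) + (-1.8333)·(-1.8333) + (1.1667)·(1.1667) + (4.1667)·(4.1667) + (-1.8333)·(-1.8333) + (-1.8333)·(-1.8333)) / 5 = 28.8333/5 = 5.7667
  s[Y,Z] = ((0.1667)·(-0.8333) + (-1.8333)·(0.1667) + (1.1667)·(1.1667) + (4.1667)·(1.1667) + (-1.8333)·(-1.8333) + (-1.8333)·(0.1667)) / 5 = 8.8333/5 = 1.7667
  s[Z,Z] = ((-0.8333)·(-0.8333) + (0.1667)·(0.1667) + (1.1667)·(1.1667) + (1.1667)·(1.1667) + (-1.8333)·(-1.8333) + (0.1667)·(0.1667)) / 5 = 6.8333/5 = 1.3667
  Sample standard deviations s_i = √(s[i,i]):
  s(X) = √(6.5667) = 2.5626
  s(Y) = √(5.7667) = 2.4014
  s(Z) = √(1.3667) = 1.169

Step 3 — r_{ij} = s_{ij} / (s_i · s_j):
  r[X,X] = 1 (diagonal).
  r[X,Y] = -0.2333 / (2.5626 · 2.4014) = -0.2333 / 6.1537 = -0.0379
  r[X,Z] = 1.7667 / (2.5626 · 1.169) = 1.7667 / 2.9957 = 0.5897
  r[Y,Y] = 1 (diagonal).
  r[Y,Z] = 1.7667 / (2.4014 · 1.169) = 1.7667 / 2.8073 = 0.6293
  r[Z,Z] = 1 (diagonal).

R is symmetric with unit diagonal. Assembling:

R = [[1, -0.0379, 0.5897],
 [-0.0379, 1, 0.6293],
 [0.5897, 0.6293, 1]]


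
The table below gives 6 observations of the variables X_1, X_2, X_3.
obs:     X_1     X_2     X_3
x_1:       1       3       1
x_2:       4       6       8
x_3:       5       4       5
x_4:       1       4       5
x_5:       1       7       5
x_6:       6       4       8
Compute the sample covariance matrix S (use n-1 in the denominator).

Step 1 — column means:
  mean(X_1) = (1 + 4 + 5 + 1 + 1 + 6) / 6 = 18/6 = 3
  mean(X_2) = (3 + 6 + 4 + 4 + 7 + 4) / 6 = 28/6 = 4.6667
  mean(X_3) = (1 + 8 + 5 + 5 + 5 + 8) / 6 = 32/6 = 5.3333

Step 2 — sample covariance S[i,j] = (1/(n-1)) · Σ_k (x_{k,i} - mean_i) · (x_{k,j} - mean_j), with n-1 = 5.
  S[X_1,X_1] = ((-2)·(-2) + (1)·(1) + (2)·(2) + (-2)·(-2) + (-2)·(-2) + (3)·(3)) / 5 = 26/5 = 5.2
  S[X_1,X_2] = ((-2)·(-1.6667) + (1)·(1.3333) + (2)·(-0.6667) + (-2)·(-0.6667) + (-2)·(2.3333) + (3)·(-0.6667)) / 5 = -2/5 = -0.4
  S[X_1,X_3] = ((-2)·(-4.3333) + (1)·(2.6667) + (2)·(-0.3333) + (-2)·(-0.3333) + (-2)·(-0.3333) + (3)·(2.6667)) / 5 = 20/5 = 4
  S[X_2,X_2] = ((-1.6667)·(-1.6667) + (1.3333)·(1.3333) + (-0.6667)·(-0.6667) + (-0.6667)·(-0.6667) + (2.3333)·(2.3333) + (-0.6667)·(-0.6667)) / 5 = 11.3333/5 = 2.2667
  S[X_2,X_3] = ((-1.6667)·(-4.3333) + (1.3333)·(2.6667) + (-0.6667)·(-0.3333) + (-0.6667)·(-0.3333) + (2.3333)·(-0.3333) + (-0.6667)·(2.6667)) / 5 = 8.6667/5 = 1.7333
  S[X_3,X_3] = ((-4.3333)·(-4.3333) + (2.6667)·(2.6667) + (-0.3333)·(-0.3333) + (-0.3333)·(-0.3333) + (-0.3333)·(-0.3333) + (2.6667)·(2.6667)) / 5 = 33.3333/5 = 6.6667

S is symmetric (S[j,i] = S[i,j]). Assembling:

S = [[5.2, -0.4, 4],
 [-0.4, 2.2667, 1.7333],
 [4, 1.7333, 6.6667]]


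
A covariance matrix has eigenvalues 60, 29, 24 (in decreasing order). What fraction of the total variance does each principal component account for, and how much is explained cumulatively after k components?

Step 1 — total variance = trace(Sigma) = Σ λ_i = 60 + 29 + 24 = 113.

Step 2 — fraction explained by component i = λ_i / Σ λ:
  PC1: 60/113 = 0.531
  PC2: 29/113 = 0.2566
  PC3: 24/113 = 0.2124

Step 3 — cumulative fraction after k components = (λ_1 + ... + λ_k) / Σ λ:
  k = 1: 60/113 = 0.531
  k = 2: (60 + 29)/113 = 89/113 = 0.7876
  k = 3: (60 + 29 + 24)/113 = 113/113 = 1

Summary (fraction, with percent):

explained: PC1 0.531 (53.1%), PC2 0.2566 (25.66%), PC3 0.2124 (21.24%);  cumulative: 0.531, 0.7876, 1


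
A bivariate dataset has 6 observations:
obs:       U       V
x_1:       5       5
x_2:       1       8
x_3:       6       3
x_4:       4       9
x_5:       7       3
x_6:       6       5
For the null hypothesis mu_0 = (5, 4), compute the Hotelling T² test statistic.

Step 1 — sample mean vector:
  mean(U) = (5 + 1 + 6 + 4 + 7 + 6) / 6 = 29/6 = 4.8333
  mean(V) = (5 + 8 + 3 + 9 + 3 + 5) / 6 = 33/6 = 5.5
  x̄ = (4.8333, 5.5),  deviation x̄ - mu_0 = (4.8333, 5.5) - (5, 4) = (-0.1667, 1.5).

Step 2 — sample covariance matrix, S[i,j] = (1/(n-1)) · Σ_k (x_{k,i} - mean_i) · (x_{k,j} - mean_j), divisor n-1 = 5:
  S[U,U] = ((0.1667)·(0.1667) + (-3.8333)·(-3.8333) + (1.1667)·(1.1667) + (-0.8333)·(-0.8333) + (2.1667)·(2.1667) + (1.1667)·(1.1667)) / 5 = 22.8333/5 = 4.5667
  S[U,V] = ((0.1667)·(-0.5) + (-3.8333)·(2.5) + (1.1667)·(-2.5) + (-0.8333)·(3.5) + (2.1667)·(-2.5) + (1.1667)·(-0.5)) / 5 = -21.5/5 = -4.3
  S[V,V] = ((-0.5)·(-0.5) + (2.5)·(2.5) + (-2.5)·(-2.5) + (3.5)·(3.5) + (-2.5)·(-2.5) + (-0.5)·(-0.5)) / 5 = 31.5/5 = 6.3
  S = [[4.5667, -4.3],
 [-4.3, 6.3]].

Step 3 — invert S. det(S) = 4.5667·6.3 - (-4.3)² = 10.28.
  S^{-1} = (1/det) · [[d, -b], [-b, a]] = [[0.6128, 0.4183],
 [0.4183, 0.4442]].

Step 4 — quadratic form (x̄ - mu_0)^T · S^{-1} · (x̄ - mu_0):
  S^{-1} · (x̄ - mu_0) = (0.5253, 0.5966),
  (x̄ - mu_0)^T · [...] = (-0.1667)·(0.5253) + (1.5)·(0.5966) = 0.8074.

Step 5 — scale by n: T² = 6 · 0.8074 = 4.8444.

T² ≈ 4.8444


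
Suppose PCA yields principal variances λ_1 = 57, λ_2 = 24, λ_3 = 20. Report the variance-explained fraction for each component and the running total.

Step 1 — total variance = trace(Sigma) = Σ λ_i = 57 + 24 + 20 = 101.

Step 2 — fraction explained by component i = λ_i / Σ λ:
  PC1: 57/101 = 0.5644
  PC2: 24/101 = 0.2376
  PC3: 20/101 = 0.198

Step 3 — cumulative fraction after k components = (λ_1 + ... + λ_k) / Σ λ:
  k = 1: 57/101 = 0.5644
  k = 2: (57 + 24)/101 = 81/101 = 0.802
  k = 3: (57 + 24 + 20)/101 = 101/101 = 1

Summary (fraction, with percent):

explained: PC1 0.5644 (56.44%), PC2 0.2376 (23.76%), PC3 0.198 (19.8%);  cumulative: 0.5644, 0.802, 1


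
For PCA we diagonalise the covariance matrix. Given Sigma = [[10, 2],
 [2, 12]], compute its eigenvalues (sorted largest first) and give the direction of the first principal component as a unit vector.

Step 1 — characteristic polynomial of 2×2 Sigma:
  det(Sigma - λI) = λ² - trace · λ + det = 0.
  trace = 10 + 12 = 22, det = 10·12 - (2)² = 116.
Step 2 — discriminant:
  Δ = trace² - 4·det = 484 - 464 = 20.
Step 3 — eigenvalues:
  λ = (trace ± √Δ)/2 = (22 ± 4.4721)/2,
  λ_1 = 13.2361,  λ_2 = 8.7639.

Step 4 — unit eigenvector for λ_1: solve (Sigma - λ_1 I)v = 0. First row:
  (10 - 13.2361)·v_x + (2)·v_y = 0, i.e. (-3.2361)·v_x + (2)·v_y = 0,
  so v ∝ (b, λ_1 - a) = (2, 3.2361) = u.
  ||u|| = √((2)² + (3.2361)²) = √(14.4721) ≈ 3.8042,
  v_1 = u/||u|| ≈ (0.5257, 0.8507) (||v_1|| = 1).

λ_1 = 13.2361,  λ_2 = 8.7639;  v_1 ≈ (0.5257, 0.8507)


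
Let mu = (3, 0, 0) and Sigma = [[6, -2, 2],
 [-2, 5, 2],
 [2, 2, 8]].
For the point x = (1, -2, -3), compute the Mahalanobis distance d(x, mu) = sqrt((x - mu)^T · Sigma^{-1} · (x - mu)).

Step 1 — centre the observation: (x - mu) = (-2, -2, -3).

Step 2 — invert Sigma (cofactor / det for 3×3, or solve directly):
  Sigma^{-1} = [[0.2432, 0.1351, -0.0946],
 [0.1351, 0.2973, -0.1081],
 [-0.0946, -0.1081, 0.1757]].

Step 3 — form the quadratic (x - mu)^T · Sigma^{-1} · (x - mu):
  Sigma^{-1} · (x - mu) = (-0.473, -0.5405, -0.1216).
  (x - mu)^T · [Sigma^{-1} · (x - mu)] = (-2)·(-0.473) + (-2)·(-0.5405) + (-3)·(-0.1216) = 2.3919.

Step 4 — take square root: d = √(2.3919) ≈ 1.5466.

d(x, mu) = √(2.3919) ≈ 1.5466


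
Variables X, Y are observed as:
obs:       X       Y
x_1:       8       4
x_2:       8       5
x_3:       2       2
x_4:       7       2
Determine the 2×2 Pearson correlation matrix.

Step 1 — column means:
  mean(X) = (8 + 8 + 2 + 7) / 4 = 25/4 = 6.25
  mean(Y) = (4 + 5 + 2 + 2) / 4 = 13/4 = 3.25

Step 2 — sample variances and covariances s[i,j] = (1/(n-1)) · Σ_k (x_{k,i} - mean_i) · (x_{k,j} - mean_j), with n-1 = 3:
  s[X,X] = ((1.75)·(1.75) + (1.75)·(1.75) + (-4.25)·(-4.25) + (0.75)·(0.75)) / 3 = 24.75/3 = 8.25
  s[X,Y] = ((1.75)·(0.75) + (1.75)·(1.75) + (-4.25)·(-1.25) + (0.75)·(-1.25)) / 3 = 8.75/3 = 2.9167
  s[Y,Y] = ((0.75)·(0.75) + (1.75)·(1.75) + (-1.25)·(-1.25) + (-1.25)·(-1.25)) / 3 = 6.75/3 = 2.25
  Sample standard deviations s_i = √(s[i,i]):
  s(X) = √(8.25) = 2.8723
  s(Y) = √(2.25) = 1.5

Step 3 — r_{ij} = s_{ij} / (s_i · s_j):
  r[X,X] = 1 (diagonal).
  r[X,Y] = 2.9167 / (2.8723 · 1.5) = 2.9167 / 4.3084 = 0.677
  r[Y,Y] = 1 (diagonal).

R is symmetric with unit diagonal. Assembling:

R = [[1, 0.677],
 [0.677, 1]]


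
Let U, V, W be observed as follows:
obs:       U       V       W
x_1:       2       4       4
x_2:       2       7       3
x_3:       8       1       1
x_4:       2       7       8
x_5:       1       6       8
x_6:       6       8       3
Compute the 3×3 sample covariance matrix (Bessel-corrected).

Step 1 — column means:
  mean(U) = (2 + 2 + 8 + 2 + 1 + 6) / 6 = 21/6 = 3.5
  mean(V) = (4 + 7 + 1 + 7 + 6 + 8) / 6 = 33/6 = 5.5
  mean(W) = (4 + 3 + 1 + 8 + 8 + 3) / 6 = 27/6 = 4.5

Step 2 — sample covariance S[i,j] = (1/(n-1)) · Σ_k (x_{k,i} - mean_i) · (x_{k,j} - mean_j), with n-1 = 5.
  S[U,U] = ((-1.5)·(-1.5) + (-1.5)·(-1.5) + (4.5)·(4.5) + (-1.5)·(-1.5) + (-2.5)·(-2.5) + (2.5)·(2.5)) / 5 = 39.5/5 = 7.9
  S[U,V] = ((-1.5)·(-1.5) + (-1.5)·(1.5) + (4.5)·(-4.5) + (-1.5)·(1.5) + (-2.5)·(0.5) + (2.5)·(2.5)) / 5 = -17.5/5 = -3.5
  S[U,W] = ((-1.5)·(-0.5) + (-1.5)·(-1.5) + (4.5)·(-3.5) + (-1.5)·(3.5) + (-2.5)·(3.5) + (2.5)·(-1.5)) / 5 = -30.5/5 = -6.1
  S[V,V] = ((-1.5)·(-1.5) + (1.5)·(1.5) + (-4.5)·(-4.5) + (1.5)·(1.5) + (0.5)·(0.5) + (2.5)·(2.5)) / 5 = 33.5/5 = 6.7
  S[V,W] = ((-1.5)·(-0.5) + (1.5)·(-1.5) + (-4.5)·(-3.5) + (1.5)·(3.5) + (0.5)·(3.5) + (2.5)·(-1.5)) / 5 = 17.5/5 = 3.5
  S[W,W] = ((-0.5)·(-0.5) + (-1.5)·(-1.5) + (-3.5)·(-3.5) + (3.5)·(3.5) + (3.5)·(3.5) + (-1.5)·(-1.5)) / 5 = 41.5/5 = 8.3

S is symmetric (S[j,i] = S[i,j]). Assembling:

S = [[7.9, -3.5, -6.1],
 [-3.5, 6.7, 3.5],
 [-6.1, 3.5, 8.3]]


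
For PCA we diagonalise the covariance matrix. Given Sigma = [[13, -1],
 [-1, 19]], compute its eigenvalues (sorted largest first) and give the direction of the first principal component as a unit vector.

Step 1 — characteristic polynomial of 2×2 Sigma:
  det(Sigma - λI) = λ² - trace · λ + det = 0.
  trace = 13 + 19 = 32, det = 13·19 - (-1)² = 246.
Step 2 — discriminant:
  Δ = trace² - 4·det = 1024 - 984 = 40.
Step 3 — eigenvalues:
  λ = (trace ± √Δ)/2 = (32 ± 6.3246)/2,
  λ_1 = 19.1623,  λ_2 = 12.8377.

Step 4 — unit eigenvector for λ_1: solve (Sigma - λ_1 I)v = 0. First row:
  (13 - 19.1623)·v_x + (-1)·v_y = 0, i.e. (-6.1623)·v_x + (-1)·v_y = 0,
  so v ∝ (b, λ_1 - a) = (-1, 6.1623); multiply by -1 so the first entry is positive: u = (1, -6.1623).
  ||u|| = √((1)² + (-6.1623)²) = √(38.9737) ≈ 6.2429,
  v_1 = u/||u|| ≈ (0.1602, -0.9871) (||v_1|| = 1).

λ_1 = 19.1623,  λ_2 = 12.8377;  v_1 ≈ (0.1602, -0.9871)


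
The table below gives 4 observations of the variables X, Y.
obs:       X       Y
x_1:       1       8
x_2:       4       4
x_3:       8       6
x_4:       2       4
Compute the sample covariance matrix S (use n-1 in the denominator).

Step 1 — column means:
  mean(X) = (1 + 4 + 8 + 2) / 4 = 15/4 = 3.75
  mean(Y) = (8 + 4 + 6 + 4) / 4 = 22/4 = 5.5

Step 2 — sample covariance S[i,j] = (1/(n-1)) · Σ_k (x_{k,i} - mean_i) · (x_{k,j} - mean_j), with n-1 = 3.
  S[X,X] = ((-2.75)·(-2.75) + (0.25)·(0.25) + (4.25)·(4.25) + (-1.75)·(-1.75)) / 3 = 28.75/3 = 9.5833
  S[X,Y] = ((-2.75)·(2.5) + (0.25)·(-1.5) + (4.25)·(0.5) + (-1.75)·(-1.5)) / 3 = -2.5/3 = -0.8333
  S[Y,Y] = ((2.5)·(2.5) + (-1.5)·(-1.5) + (0.5)·(0.5) + (-1.5)·(-1.5)) / 3 = 11/3 = 3.6667

S is symmetric (S[j,i] = S[i,j]). Assembling:

S = [[9.5833, -0.8333],
 [-0.8333, 3.6667]]


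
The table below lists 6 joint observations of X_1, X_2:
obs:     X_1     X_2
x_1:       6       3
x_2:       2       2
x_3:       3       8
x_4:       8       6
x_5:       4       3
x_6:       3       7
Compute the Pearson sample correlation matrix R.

Step 1 — column means:
  mean(X_1) = (6 + 2 + 3 + 8 + 4 + 3) / 6 = 26/6 = 4.3333
  mean(X_2) = (3 + 2 + 8 + 6 + 3 + 7) / 6 = 29/6 = 4.8333

Step 2 — sample variances and covariances s[i,j] = (1/(n-1)) · Σ_k (x_{k,i} - mean_i) · (x_{k,j} - mean_j), with n-1 = 5:
  s[X_1,X_1] = ((1.6667)·(1.6667) + (-2.3333)·(-2.3333) + (-1.3333)·(-1.3333) + (3.6667)·(3.6667) + (-0.3333)·(-0.3333) + (-1.3333)·(-1.3333)) / 5 = 25.3333/5 = 5.0667
  s[X_1,X_2] = ((1.6667)·(-1.8333) + (-2.3333)·(-2.8333) + (-1.3333)·(3.1667) + (3.6667)·(1.1667) + (-0.3333)·(-1.8333) + (-1.3333)·(2.1667)) / 5 = 1.3333/5 = 0.2667
  s[X_2,X_2] = ((-1.8333)·(-1.8333) + (-2.8333)·(-2.8333) + (3.1667)·(3.1667) + (1.1667)·(1.1667) + (-1.8333)·(-1.8333) + (2.1667)·(2.1667)) / 5 = 30.8333/5 = 6.1667
  Sample standard deviations s_i = √(s[i,i]):
  s(X_1) = √(5.0667) = 2.2509
  s(X_2) = √(6.1667) = 2.4833

Step 3 — r_{ij} = s_{ij} / (s_i · s_j):
  r[X_1,X_1] = 1 (diagonal).
  r[X_1,X_2] = 0.2667 / (2.2509 · 2.4833) = 0.2667 / 5.5897 = 0.0477
  r[X_2,X_2] = 1 (diagonal).

R is symmetric with unit diagonal. Assembling:

R = [[1, 0.0477],
 [0.0477, 1]]


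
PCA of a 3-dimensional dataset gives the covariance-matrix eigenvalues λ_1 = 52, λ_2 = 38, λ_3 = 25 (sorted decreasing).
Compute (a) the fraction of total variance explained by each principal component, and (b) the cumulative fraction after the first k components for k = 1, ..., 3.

Step 1 — total variance = trace(Sigma) = Σ λ_i = 52 + 38 + 25 = 115.

Step 2 — fraction explained by component i = λ_i / Σ λ:
  PC1: 52/115 = 0.4522
  PC2: 38/115 = 0.3304
  PC3: 25/115 = 0.2174

Step 3 — cumulative fraction after k components = (λ_1 + ... + λ_k) / Σ λ:
  k = 1: 52/115 = 0.4522
  k = 2: (52 + 38)/115 = 90/115 = 0.7826
  k = 3: (52 + 38 + 25)/115 = 115/115 = 1

Summary (fraction, with percent):

explained: PC1 0.4522 (45.22%), PC2 0.3304 (33.04%), PC3 0.2174 (21.74%);  cumulative: 0.4522, 0.7826, 1


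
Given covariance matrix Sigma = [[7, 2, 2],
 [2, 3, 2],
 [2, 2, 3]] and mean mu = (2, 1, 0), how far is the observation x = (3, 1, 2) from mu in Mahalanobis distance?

Step 1 — centre the observation: (x - mu) = (1, 0, 2).

Step 2 — invert Sigma (cofactor / det for 3×3, or solve directly):
  Sigma^{-1} = [[0.1852, -0.0741, -0.0741],
 [-0.0741, 0.6296, -0.3704],
 [-0.0741, -0.3704, 0.6296]].

Step 3 — form the quadratic (x - mu)^T · Sigma^{-1} · (x - mu):
  Sigma^{-1} · (x - mu) = (0.037, -0.8148, 1.1852).
  (x - mu)^T · [Sigma^{-1} · (x - mu)] = (1)·(0.037) + (0)·(-0.8148) + (2)·(1.1852) = 2.4074.

Step 4 — take square root: d = √(2.4074) ≈ 1.5516.

d(x, mu) = √(2.4074) ≈ 1.5516
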